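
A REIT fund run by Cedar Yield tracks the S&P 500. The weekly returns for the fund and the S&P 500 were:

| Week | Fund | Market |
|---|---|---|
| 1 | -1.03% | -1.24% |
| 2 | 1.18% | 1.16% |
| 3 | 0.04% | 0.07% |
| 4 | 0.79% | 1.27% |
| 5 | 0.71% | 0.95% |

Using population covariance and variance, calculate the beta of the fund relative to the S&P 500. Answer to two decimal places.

r̄p = 0.3380%,  r̄m = 0.4420%
Cov = Σ(rp − r̄p)(rm − r̄m) / 5 = 0.7159
Var(rm) = Σ(rm − r̄m)² / 5 = 0.8853
β = Cov / Var = 0.7159 / 0.8853 = 0.8087

0.81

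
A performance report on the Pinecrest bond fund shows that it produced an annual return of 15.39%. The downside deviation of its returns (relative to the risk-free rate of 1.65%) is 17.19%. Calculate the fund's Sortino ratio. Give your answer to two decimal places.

0.80

Sortino = (Rp − Rf) / σd = (15.39% − 1.65%) / 17.19% = 13.74% / 17.19% = 0.7993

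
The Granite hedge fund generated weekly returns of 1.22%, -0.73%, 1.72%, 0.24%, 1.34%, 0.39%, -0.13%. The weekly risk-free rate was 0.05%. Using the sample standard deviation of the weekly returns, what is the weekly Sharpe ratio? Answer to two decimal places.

0.60

μ = (1.22 − 0.73 + 1.72 + 0.24 + 1.34 + 0.39 − 0.13) / 7 = 4.050 / 7 = 0.5786%
Sample std dev = √[4.6587 / 6] = 0.8812%
Sharpe = (μ − rf) / σ = (0.5786 − 0.05) / 0.8812 = 0.5286 / 0.8812 = 0.5999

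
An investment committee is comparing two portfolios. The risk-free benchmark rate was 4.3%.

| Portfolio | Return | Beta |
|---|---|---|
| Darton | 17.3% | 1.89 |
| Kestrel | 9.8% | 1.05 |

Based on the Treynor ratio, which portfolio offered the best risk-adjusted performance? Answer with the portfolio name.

Darton

Darton: Treynor = (17.3% − 4.3%) / 1.89 = 6.878
Kestrel: Treynor = (9.8% − 4.3%) / 1.05 = 5.238
Highest: Darton (6.878).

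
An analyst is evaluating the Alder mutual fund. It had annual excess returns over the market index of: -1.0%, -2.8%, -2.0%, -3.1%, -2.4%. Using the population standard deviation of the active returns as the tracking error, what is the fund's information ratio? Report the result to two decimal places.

-3.09

Mean return r̄ = -11.30 / 5 = -2.2600%
Σ(r − r̄)² = 2.6720; population σ = √(2.6720/5) = 0.7310%
IR = r̄ / tracking error = -2.2600 / 0.7310 = -3.0917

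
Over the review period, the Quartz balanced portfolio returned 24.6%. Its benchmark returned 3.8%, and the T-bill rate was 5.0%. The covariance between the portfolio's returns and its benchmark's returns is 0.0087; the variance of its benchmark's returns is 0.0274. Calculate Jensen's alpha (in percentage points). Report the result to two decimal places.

β = Cov / Var = 0.0087 / 0.0274 = 0.3175
E[R] = Rf + β(Rm − Rf) = 5.0% + 0.3175 × (3.8% − 5.0%) = 4.6190%
α = Rp − E[R] = 24.6% − 4.6190% = 19.9810

19.98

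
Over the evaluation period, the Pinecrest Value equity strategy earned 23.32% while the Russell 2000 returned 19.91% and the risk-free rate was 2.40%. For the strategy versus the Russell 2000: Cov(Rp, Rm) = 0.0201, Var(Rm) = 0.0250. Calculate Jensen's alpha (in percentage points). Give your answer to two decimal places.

6.84

β = Cov / Var = 0.0201 / 0.0250 = 0.8040
E[R] = Rf + β(Rm − Rf) = 2.40% + 0.8040 × (19.91% − 2.40%) = 16.4780%
α = Rp − E[R] = 23.32% − 16.4780% = 6.8420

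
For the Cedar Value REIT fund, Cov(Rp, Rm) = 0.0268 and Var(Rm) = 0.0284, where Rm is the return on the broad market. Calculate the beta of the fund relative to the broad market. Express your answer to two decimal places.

β = Cov(Rp, Rm) / Var(Rm) = 0.0268 / 0.0284 = 0.9437

0.94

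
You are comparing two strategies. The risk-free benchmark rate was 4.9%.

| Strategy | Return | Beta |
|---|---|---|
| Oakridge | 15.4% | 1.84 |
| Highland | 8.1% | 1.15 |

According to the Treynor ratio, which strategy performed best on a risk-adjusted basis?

Oakridge: Treynor = (15.4% − 4.9%) / 1.84 = 5.707
Highland: Treynor = (8.1% − 4.9%) / 1.15 = 2.783
Highest: Oakridge (5.707).

Oakridge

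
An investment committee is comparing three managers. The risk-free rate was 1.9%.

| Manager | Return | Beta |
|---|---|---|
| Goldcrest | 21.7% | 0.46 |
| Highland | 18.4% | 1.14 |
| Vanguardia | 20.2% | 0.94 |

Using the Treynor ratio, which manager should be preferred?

Goldcrest

Goldcrest: Treynor = (21.7% − 1.9%) / 0.46 = 43.043
Highland: Treynor = (18.4% − 1.9%) / 1.14 = 14.474
Vanguardia: Treynor = (20.2% − 1.9%) / 0.94 = 19.468
Highest: Goldcrest (43.043).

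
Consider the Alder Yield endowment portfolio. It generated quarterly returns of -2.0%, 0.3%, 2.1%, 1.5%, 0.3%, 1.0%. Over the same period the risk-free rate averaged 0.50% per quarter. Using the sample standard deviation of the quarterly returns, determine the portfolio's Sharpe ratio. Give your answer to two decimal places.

0.02

r̄ = (-2 + 0.3 + 2.1 + 1.5 + 0.3 + 1) / 6 = 0.5333%
Sample σ = √[Σ(r − r̄)² / 5] = √[10.1333 / 5] = √2.0267 = 1.4236%
Sharpe = (r̄ − rf) / σ = (0.5333 − 0.5) / 1.4236 = 0.0333 / 1.4236 = 0.0234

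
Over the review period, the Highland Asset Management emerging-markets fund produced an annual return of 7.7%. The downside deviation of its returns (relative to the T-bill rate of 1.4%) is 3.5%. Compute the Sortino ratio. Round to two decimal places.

Sortino = (Rp − Rf) / σd = (7.7% − 1.4%) / 3.5% = 6.30% / 3.5% = 1.8000

1.80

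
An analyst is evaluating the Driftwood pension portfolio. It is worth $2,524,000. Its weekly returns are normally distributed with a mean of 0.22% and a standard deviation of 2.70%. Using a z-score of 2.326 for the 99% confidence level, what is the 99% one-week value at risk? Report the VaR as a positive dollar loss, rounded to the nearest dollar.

Return at the 99% tail: μ − z·σ = 0.22% − 2.326 × 2.70% = 0.22 − 6.2802 = -6.0602%
VaR = −(-6.0602%) × $2,524,000 = 6.0602% × $2,524,000 = $152,959

$152,959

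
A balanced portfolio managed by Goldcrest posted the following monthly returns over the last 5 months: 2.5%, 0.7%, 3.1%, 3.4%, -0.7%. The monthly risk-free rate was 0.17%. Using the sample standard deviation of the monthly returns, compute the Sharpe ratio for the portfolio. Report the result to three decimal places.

0.933

Mean return μ = 9.00 / 5 = 1.8000%
Sample std dev = √[12.2000 / 4] = 1.7464%
Sharpe = (μ − rf) / σ = (1.8000 − 0.17) / 1.7464 = 1.6300 / 1.7464 = 0.9333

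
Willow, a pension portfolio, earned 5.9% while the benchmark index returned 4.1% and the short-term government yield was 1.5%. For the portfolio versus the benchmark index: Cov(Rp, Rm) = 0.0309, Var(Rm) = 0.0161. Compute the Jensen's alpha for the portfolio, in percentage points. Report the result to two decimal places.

-0.59

β = Cov / Var = 0.0309 / 0.0161 = 1.9193
E[R] = Rf + β(Rm − Rf) = 1.5% + 1.9193 × (4.1% − 1.5%) = 6.4902%
α = Rp − E[R] = 5.9% − 6.4902% = -0.5902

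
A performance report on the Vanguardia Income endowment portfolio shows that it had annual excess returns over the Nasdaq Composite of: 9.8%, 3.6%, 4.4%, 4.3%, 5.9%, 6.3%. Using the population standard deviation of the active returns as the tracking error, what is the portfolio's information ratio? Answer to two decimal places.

r̄ = (9.8 + 3.6 + 4.4 + 4.3 + 5.9 + 6.3) / 6 = 5.7167%
Population σ = √[Σ(r − r̄)² / 6] = √[25.2683 / 6] = √4.2114 = 2.0522%
IR = r̄ / tracking error = 5.7167 / 2.0522 = 2.7856

2.79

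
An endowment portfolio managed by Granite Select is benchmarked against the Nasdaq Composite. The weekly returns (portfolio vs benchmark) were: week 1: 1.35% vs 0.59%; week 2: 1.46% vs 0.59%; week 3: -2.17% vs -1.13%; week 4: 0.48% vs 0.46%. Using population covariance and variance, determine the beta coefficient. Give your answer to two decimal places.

1.98

r̄p = 0.2800%,  r̄m = 0.1275%
Cov = Σ(rp − r̄p)(rm − r̄m) / 4 = 1.0470
Var(rm) = Σ(rm − r̄m)² / 4 = 0.5299
β = Cov / Var = 1.0470 / 0.5299 = 1.9758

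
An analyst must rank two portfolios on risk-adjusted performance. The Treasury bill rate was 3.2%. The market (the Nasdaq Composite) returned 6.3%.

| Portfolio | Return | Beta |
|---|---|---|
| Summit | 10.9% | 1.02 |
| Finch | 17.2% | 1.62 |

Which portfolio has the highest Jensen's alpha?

Finch

Summit: α = 10.9% − [3.2% + 1.02 × (6.3% − 3.2%)] = 4.538
Finch: α = 17.2% − [3.2% + 1.62 × (6.3% − 3.2%)] = 8.978
Highest: Finch (8.978).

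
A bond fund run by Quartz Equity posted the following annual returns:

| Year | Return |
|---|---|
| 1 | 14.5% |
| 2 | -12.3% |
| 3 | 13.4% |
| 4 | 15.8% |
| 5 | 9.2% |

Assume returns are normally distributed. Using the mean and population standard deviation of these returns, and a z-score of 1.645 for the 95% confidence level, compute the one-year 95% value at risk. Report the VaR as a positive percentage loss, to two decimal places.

Mean return μ = 40.60 / 5 = 8.1200%
Σ(r − μ)² = 545.7080; population σ = √(545.7080/5) = 10.4471%
VaR = −(μ − z·σ) = −(8.1200 − 1.645 × 10.4471) = −(-9.0655) = 9.0655%

9.07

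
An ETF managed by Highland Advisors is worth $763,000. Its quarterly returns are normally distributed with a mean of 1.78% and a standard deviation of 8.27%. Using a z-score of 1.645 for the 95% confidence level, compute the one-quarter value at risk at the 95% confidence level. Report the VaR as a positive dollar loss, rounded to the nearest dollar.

$90,218

Return at the 95% tail: μ − z·σ = 1.78% − 1.645 × 8.27% = 1.78 − 13.60415 = -11.82415%
VaR = −(-11.82415%) × $763,000 = 11.82415% × $763,000 = $90,218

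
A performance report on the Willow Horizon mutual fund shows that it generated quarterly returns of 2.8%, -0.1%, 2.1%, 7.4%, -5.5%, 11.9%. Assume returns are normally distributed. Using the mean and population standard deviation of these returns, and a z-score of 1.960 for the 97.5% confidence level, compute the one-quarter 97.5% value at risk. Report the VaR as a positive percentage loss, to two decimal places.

r̄ = (2.8 − 0.1 + 2.1 + 7.4 − 5.5 + 11.9) / 6 = 18.60 / 6 = 3.1000%
Population std dev = √[181.2200 / 6] = 5.4958%
VaR = −(r̄ − z·σ) = −(3.1000 − 1.960 × 5.4958) = −(-7.6718) = 7.6718%

7.67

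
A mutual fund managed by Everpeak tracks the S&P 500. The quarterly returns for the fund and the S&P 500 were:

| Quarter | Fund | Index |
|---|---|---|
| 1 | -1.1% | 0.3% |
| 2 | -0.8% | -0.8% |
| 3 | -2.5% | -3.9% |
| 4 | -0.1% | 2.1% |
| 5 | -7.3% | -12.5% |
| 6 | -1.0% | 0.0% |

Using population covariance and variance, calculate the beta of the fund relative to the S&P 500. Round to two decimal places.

r̄p = -2.1333%,  r̄m = -2.4667%
Cov = Σ(rp − r̄p)(rm − r̄m) / 6 = 11.5878
Var(rm) = Σ(rm − r̄m)² / 6 = 23.3489
β = Cov / Var = 11.5878 / 23.3489 = 0.4963

0.50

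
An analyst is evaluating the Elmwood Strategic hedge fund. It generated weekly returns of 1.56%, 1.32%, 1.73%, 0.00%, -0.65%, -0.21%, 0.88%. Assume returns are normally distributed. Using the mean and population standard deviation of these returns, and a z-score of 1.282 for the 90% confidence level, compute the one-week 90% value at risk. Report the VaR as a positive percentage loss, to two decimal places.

0.46

Mean return r̄ = 4.630 / 7 = 0.6614%
Σ(r − r̄)² = (1.56 − 0.6614)² + (1.32 − 0.6614)² + … = 5.3475
σ = √[5.3475 / 7] = 0.8740%
VaR = −(r̄ − z·σ) = −(0.6614 − 1.282 × 0.8740) = −(-0.4591) = 0.4591%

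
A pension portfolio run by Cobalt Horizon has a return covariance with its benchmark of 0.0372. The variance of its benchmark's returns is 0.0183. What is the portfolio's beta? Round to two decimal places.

β = Cov(Rp, Rm) / Var(Rm) = 0.0372 / 0.0183 = 2.0328

2.03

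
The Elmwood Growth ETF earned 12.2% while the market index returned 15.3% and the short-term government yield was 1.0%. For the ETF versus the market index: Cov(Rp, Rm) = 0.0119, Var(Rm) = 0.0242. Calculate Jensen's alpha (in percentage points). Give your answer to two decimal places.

4.17

β = Cov / Var = 0.0119 / 0.0242 = 0.4917
E[R] = Rf + β(Rm − Rf) = 1.0% + 0.4917 × (15.3% − 1.0%) = 8.0313%
α = Rp − E[R] = 12.2% − 8.0313% = 4.1687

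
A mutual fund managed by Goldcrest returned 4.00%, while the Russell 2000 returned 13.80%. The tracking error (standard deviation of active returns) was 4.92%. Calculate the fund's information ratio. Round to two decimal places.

-1.99

IR = (Rp − Rb) / TE = (4.00% − 13.80%) / 4.92% = -9.80% / 4.92% = -1.9919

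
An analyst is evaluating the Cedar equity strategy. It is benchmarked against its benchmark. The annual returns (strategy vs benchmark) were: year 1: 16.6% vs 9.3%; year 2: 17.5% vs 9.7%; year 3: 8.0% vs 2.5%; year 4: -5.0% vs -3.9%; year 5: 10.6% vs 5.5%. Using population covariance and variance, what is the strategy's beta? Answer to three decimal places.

r̄p = 9.5400%,  r̄m = 4.6200%
Cov = Σ(rp − r̄p)(rm − r̄m) / 5 = 40.3112
Var(rm) = Σ(rm − r̄m)² / 5 = 25.1136
β = Cov / Var = 40.3112 / 25.1136 = 1.6052

1.605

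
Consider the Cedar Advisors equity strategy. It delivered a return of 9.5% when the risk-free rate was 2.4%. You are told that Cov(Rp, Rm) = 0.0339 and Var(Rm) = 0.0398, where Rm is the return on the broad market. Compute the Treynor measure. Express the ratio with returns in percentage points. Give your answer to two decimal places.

β = Cov / Var = 0.0339 / 0.0398 = 0.8518
Treynor = (Rp − Rf) / β = (9.5% − 2.4%) / 0.8518 = 7.10 / 0.8518 = 8.3353

8.34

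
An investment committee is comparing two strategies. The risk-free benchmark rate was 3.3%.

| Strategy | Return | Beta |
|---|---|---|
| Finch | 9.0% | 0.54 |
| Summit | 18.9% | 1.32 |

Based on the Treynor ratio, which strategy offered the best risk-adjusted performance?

Summit

Finch: Treynor = (9.0% − 3.3%) / 0.54 = 10.556
Summit: Treynor = (18.9% − 3.3%) / 1.32 = 11.818
Highest: Summit (11.818).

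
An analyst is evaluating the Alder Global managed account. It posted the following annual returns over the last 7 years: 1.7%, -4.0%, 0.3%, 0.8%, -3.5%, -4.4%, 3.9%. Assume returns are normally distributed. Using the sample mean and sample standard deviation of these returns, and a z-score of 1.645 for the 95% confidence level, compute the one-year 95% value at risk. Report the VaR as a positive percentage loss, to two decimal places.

6.06

μ = (1.7 − 4 + 0.3 + 0.8 − 3.5 − 4.4 + 3.9) / 7 = -5.20 / 7 = -0.7429%
Σ(r − μ)² = 62.5771; sample σ = √(62.5771/6) = 3.2295%
VaR = −(μ − z·σ) = −(-0.7429 − 1.645 × 3.2295) = −(-6.0554) = 6.0554%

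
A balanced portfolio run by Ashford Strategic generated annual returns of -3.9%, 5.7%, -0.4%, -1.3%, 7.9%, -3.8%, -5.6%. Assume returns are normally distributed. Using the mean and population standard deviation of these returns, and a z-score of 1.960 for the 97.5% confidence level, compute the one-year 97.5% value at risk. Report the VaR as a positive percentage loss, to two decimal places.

r̄ = (-3.9 + 5.7 − 0.4 − 1.3 + 7.9 − 3.8 − 5.6) / 7 = -0.2000%
Σ(r − r̄)² = (-3.9 − (-0.2000))² + (5.7 − (-0.2000))² + (-0.4 − (-0.2000))² + … = 157.4800
population σ = √(157.4800 / 7) = √22.4971 = 4.7431%
VaR = −(r̄ − z·σ) = −(-0.2000 − 1.960 × 4.7431) = −(-9.4965) = 9.4965%

9.50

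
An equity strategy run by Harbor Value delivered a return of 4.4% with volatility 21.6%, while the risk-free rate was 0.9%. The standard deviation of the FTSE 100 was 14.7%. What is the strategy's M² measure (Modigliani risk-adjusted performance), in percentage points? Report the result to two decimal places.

3.28

Sharpe = (Rp − Rf) / σp = (4.4% − 0.9%) / 21.6% = 0.1620
M² = Rf + Sharpe × σm = 0.9% + 0.1620 × 14.7% = 3.2814%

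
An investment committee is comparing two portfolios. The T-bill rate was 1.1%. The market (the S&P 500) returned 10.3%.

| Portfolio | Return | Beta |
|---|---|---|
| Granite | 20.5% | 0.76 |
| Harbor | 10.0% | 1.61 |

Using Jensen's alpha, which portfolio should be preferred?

Granite: α = 20.5% − [1.1% + 0.76 × (10.3% − 1.1%)] = 12.408
Harbor: α = 10.0% − [1.1% + 1.61 × (10.3% − 1.1%)] = -5.912
Highest: Granite (12.408).

Granite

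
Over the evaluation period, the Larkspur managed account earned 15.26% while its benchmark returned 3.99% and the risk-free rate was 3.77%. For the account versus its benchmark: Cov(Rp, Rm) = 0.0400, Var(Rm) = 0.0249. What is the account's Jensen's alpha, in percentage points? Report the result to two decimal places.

11.14

β = Cov / Var = 0.0400 / 0.0249 = 1.6064
E[R] = Rf + β(Rm − Rf) = 3.77% + 1.6064 × (3.99% − 3.77%) = 4.1234%
α = Rp − E[R] = 15.26% − 4.1234% = 11.1366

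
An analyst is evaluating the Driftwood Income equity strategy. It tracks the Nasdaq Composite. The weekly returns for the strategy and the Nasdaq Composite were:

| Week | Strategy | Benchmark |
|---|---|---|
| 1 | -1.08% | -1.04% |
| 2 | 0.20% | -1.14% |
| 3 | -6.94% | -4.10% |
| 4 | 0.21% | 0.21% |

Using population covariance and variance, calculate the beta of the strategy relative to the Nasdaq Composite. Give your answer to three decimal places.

1.780

r̄p = -1.9025%,  r̄m = -1.5175%
Cov = Σ(rp − r̄p)(rm − r̄m) / 4 = 4.4613
Var(rm) = Σ(rm − r̄m)² / 4 = 2.5060
β = Cov / Var = 4.4613 / 2.5060 = 1.7802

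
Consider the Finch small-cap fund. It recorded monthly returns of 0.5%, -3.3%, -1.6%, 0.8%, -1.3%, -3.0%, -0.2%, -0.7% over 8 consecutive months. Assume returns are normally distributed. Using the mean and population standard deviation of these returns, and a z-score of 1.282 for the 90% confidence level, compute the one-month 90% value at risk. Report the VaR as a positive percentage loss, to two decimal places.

r̄ = (0.5 − 3.3 − 1.6 + 0.8 − 1.3 − 3 − 0.2 − 0.7) / 8 = -8.80 / 8 = -1.1000%
Σ(r − r̄)² = 15.8800; population σ = √(15.8800/8) = 1.4089%
VaR = −(r̄ − z·σ) = −(-1.1000 − 1.282 × 1.4089) = −(-2.9062) = 2.9062%

2.91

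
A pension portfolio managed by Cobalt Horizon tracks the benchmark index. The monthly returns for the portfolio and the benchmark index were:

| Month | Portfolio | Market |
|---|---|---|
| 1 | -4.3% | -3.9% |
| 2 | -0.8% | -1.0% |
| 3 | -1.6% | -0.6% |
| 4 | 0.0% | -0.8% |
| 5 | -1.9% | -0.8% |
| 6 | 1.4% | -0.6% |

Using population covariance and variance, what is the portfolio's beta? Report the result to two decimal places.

r̄p = -1.2000%,  r̄m = -1.2833%
Cov = Σ(rp − r̄p)(rm − r̄m) / 6 = 1.6617
Var(rm) = Σ(rm − r̄m)² / 6 = 1.3881
β = Cov / Var = 1.6617 / 1.3881 = 1.1971

1.20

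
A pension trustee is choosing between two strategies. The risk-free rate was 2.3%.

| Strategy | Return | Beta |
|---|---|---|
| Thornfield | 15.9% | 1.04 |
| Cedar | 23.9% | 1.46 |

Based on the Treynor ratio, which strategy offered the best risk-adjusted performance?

Thornfield: Treynor = (15.9% − 2.3%) / 1.04 = 13.077
Cedar: Treynor = (23.9% − 2.3%) / 1.46 = 14.795
Highest: Cedar (14.795).

Cedar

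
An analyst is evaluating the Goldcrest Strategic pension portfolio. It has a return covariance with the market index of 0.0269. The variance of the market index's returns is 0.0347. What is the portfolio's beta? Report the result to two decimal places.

0.78

β = Cov(Rp, Rm) / Var(Rm) = 0.0269 / 0.0347 = 0.7752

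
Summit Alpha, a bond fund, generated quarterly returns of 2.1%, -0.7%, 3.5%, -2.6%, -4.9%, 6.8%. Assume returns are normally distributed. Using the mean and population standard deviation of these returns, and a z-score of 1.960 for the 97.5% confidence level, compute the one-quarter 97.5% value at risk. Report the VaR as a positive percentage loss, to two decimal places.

r̄ = (2.1 − 0.7 + 3.5 − 2.6 − 4.9 + 6.8) / 6 = 4.20 / 6 = 0.7000%
Σ(r − r̄)² = (2.1 − 0.7000)² + (-0.7 − 0.7000)² + (3.5 − 0.7000)² + … = 91.2200
population σ = √(91.2200 / 6) = √15.2033 = 3.8991%
VaR = −(r̄ − z·σ) = −(0.7000 − 1.960 × 3.8991) = −(-6.9422) = 6.9422%

6.94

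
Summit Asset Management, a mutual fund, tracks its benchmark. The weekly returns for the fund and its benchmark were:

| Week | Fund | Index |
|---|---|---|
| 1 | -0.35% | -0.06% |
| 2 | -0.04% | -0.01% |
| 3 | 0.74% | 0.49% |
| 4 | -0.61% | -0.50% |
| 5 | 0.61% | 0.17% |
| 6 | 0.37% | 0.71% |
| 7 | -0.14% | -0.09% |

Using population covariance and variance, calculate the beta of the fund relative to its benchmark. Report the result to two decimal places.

1.05

r̄p = 0.0829%,  r̄m = 0.1014%
Cov = Σ(rp − r̄p)(rm − r̄m) / 7 = 0.1442
Var(rm) = Σ(rm − r̄m)² / 7 = 0.1376
β = Cov / Var = 0.1442 / 0.1376 = 1.0480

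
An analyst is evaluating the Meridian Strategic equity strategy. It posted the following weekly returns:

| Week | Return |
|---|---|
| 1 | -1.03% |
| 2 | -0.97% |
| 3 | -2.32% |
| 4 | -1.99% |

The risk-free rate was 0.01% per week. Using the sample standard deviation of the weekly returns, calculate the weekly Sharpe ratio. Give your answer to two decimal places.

-2.33

r̄ = (-1.03 − 0.97 − 2.32 − 1.99) / 4 = -1.5775%
Σ(r − r̄)² = 1.3903; sample σ = √(1.3903/3) = 0.6808%
Sharpe = (r̄ − rf) / σ = (-1.5775 − 0.01) / 0.6808 = -1.5875 / 0.6808 = -2.3318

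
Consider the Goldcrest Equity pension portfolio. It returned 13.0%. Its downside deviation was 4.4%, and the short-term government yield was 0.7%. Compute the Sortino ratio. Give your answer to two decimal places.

2.80

Sortino = (Rp − Rf) / σd = (13.0% − 0.7%) / 4.4% = 12.30% / 4.4% = 2.7955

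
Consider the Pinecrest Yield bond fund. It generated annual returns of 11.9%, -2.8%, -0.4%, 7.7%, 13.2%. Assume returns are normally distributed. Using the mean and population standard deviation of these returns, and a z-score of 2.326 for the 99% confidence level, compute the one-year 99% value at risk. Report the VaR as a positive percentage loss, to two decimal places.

9.08

r̄ = (11.9 − 2.8 − 0.4 + 7.7 + 13.2) / 5 = 5.9200%
Σ(r − r̄)² = (11.9 − 5.9200)² + (-2.8 − 5.9200)² + … = 207.9080
σ = √[207.9080 / 5] = 6.4484%
VaR = −(r̄ − z·σ) = −(5.9200 − 2.326 × 6.4484) = −(-9.0790) = 9.0790%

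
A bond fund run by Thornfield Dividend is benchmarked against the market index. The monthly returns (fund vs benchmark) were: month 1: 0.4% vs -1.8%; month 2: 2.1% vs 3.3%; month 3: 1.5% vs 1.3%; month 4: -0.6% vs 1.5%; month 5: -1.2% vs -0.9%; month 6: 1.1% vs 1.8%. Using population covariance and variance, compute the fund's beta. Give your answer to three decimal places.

0.424

r̄p = 0.5500%,  r̄m = 0.8667%
Cov = Σ(rp − r̄p)(rm − r̄m) / 6 = 1.2433
Var(rm) = Σ(rm − r̄m)² / 6 = 2.9356
β = Cov / Var = 1.2433 / 2.9356 = 0.4235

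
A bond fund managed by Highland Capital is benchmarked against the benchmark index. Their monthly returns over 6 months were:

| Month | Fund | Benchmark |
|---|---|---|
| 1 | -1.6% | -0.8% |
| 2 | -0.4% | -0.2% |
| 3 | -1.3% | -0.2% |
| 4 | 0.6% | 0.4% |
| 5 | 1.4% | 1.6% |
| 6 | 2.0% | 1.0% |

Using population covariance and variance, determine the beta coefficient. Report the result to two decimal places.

r̄p = 0.1167%,  r̄m = 0.3000%
Cov = Σ(rp − r̄p)(rm − r̄m) / 6 = 0.9817
Var(rm) = Σ(rm − r̄m)² / 6 = 0.6500
β = Cov / Var = 0.9817 / 0.6500 = 1.5103

1.51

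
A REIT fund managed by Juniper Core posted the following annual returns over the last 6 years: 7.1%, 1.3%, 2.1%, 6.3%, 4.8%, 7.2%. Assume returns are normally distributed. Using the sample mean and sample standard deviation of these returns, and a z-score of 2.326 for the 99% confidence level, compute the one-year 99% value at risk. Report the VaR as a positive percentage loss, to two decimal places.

r̄ = (7.1 + 1.3 + 2.1 + 6.3 + 4.8 + 7.2) / 6 = 4.8000%
Sample std dev = √[32.8400 / 5] = 2.5628%
VaR = −(r̄ − z·σ) = −(4.8000 − 2.326 × 2.5628) = −(-1.1611) = 1.1611%

1.16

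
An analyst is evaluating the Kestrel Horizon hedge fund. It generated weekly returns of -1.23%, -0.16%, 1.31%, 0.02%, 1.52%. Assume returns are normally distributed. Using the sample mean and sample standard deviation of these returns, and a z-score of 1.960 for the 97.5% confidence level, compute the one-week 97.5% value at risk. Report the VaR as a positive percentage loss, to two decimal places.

1.93

Mean return μ = 1.460 / 5 = 0.2920%
Sample σ = √[Σ(r − μ)² / 4] = √[5.1391 / 4] = √1.2848 = 1.1335%
VaR = −(μ − z·σ) = −(0.2920 − 1.960 × 1.1335) = −(-1.9297) = 1.9297%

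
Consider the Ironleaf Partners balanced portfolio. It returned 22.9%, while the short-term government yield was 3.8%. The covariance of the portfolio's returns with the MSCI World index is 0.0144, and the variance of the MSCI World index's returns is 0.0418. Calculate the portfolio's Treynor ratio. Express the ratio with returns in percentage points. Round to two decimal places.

β = Cov / Var = 0.0144 / 0.0418 = 0.3445
Treynor = (Rp − Rf) / β = (22.9% − 3.8%) / 0.3445 = 19.10 / 0.3445 = 55.4427

55.44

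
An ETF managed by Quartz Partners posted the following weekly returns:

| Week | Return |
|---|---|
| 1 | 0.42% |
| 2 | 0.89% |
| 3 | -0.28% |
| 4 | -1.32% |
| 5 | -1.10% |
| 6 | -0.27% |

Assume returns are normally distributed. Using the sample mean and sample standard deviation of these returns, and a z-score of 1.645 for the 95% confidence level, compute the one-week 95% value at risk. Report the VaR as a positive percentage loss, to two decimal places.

1.68

μ = (0.42 + 0.89 − 0.28 − 1.32 − 1.1 − 0.27) / 6 = -0.2767%
Σ(r − μ)² = (0.42 − (-0.2767))² + (0.89 − (-0.2767))² + (-0.28 − (-0.2767))² + … = 3.6129
sample σ = √(3.6129 / 5) = √0.7226 = 0.8501%
VaR = −(μ − z·σ) = −(-0.2767 − 1.645 × 0.8501) = −(-1.6751) = 1.6751%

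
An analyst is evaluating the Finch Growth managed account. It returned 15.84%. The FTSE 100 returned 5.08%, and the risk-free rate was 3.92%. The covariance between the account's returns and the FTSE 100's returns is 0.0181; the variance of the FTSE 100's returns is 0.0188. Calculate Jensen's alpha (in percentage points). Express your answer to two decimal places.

10.80

β = Cov / Var = 0.0181 / 0.0188 = 0.9628
E[R] = Rf + β(Rm − Rf) = 3.92% + 0.9628 × (5.08% − 3.92%) = 5.0368%
α = Rp − E[R] = 15.84% − 5.0368% = 10.8032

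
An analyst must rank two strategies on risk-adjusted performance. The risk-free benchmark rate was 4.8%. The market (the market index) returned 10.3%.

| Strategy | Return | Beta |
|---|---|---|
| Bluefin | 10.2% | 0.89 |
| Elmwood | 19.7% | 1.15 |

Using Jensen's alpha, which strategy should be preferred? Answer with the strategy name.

Bluefin: α = 10.2% − [4.8% + 0.89 × (10.3% − 4.8%)] = 0.505
Elmwood: α = 19.7% − [4.8% + 1.15 × (10.3% − 4.8%)] = 8.575
Highest: Elmwood (8.575).

Elmwood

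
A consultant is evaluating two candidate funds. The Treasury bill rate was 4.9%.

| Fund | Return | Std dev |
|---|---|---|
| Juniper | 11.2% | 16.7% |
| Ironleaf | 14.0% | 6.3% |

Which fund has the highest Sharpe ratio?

Juniper: Sharpe ratio = (11.2% − 4.9%) / 16.7% = 0.377
Ironleaf: Sharpe ratio = (14.0% − 4.9%) / 6.3% = 1.444
Highest: Ironleaf (1.444).

Ironleaf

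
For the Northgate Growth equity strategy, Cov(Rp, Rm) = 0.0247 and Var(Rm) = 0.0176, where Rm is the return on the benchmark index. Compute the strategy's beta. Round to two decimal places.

1.40

β = Cov(Rp, Rm) / Var(Rm) = 0.0247 / 0.0176 = 1.4034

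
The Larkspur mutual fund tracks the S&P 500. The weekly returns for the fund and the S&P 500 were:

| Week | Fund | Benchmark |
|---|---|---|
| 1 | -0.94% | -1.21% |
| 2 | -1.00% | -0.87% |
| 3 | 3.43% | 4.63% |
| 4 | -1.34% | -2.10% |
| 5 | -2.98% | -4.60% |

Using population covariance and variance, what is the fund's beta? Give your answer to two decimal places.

0.70

r̄p = -0.5660%,  r̄m = -0.8300%
Cov = Σ(rp − r̄p)(rm − r̄m) / 5 = 6.4123
Var(rm) = Σ(rm − r̄m)² / 5 = 9.1567
β = Cov / Var = 6.4123 / 9.1567 = 0.7003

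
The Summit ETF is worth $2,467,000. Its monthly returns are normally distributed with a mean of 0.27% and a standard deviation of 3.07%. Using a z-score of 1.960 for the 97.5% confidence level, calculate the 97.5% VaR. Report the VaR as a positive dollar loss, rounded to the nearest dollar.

Return at the 97.5% tail: μ − z·σ = 0.27% − 1.960 × 3.07% = 0.27 − 6.0172 = -5.7472%
VaR = −(-5.7472%) × $2,467,000 = 5.7472% × $2,467,000 = $141,783

$141,783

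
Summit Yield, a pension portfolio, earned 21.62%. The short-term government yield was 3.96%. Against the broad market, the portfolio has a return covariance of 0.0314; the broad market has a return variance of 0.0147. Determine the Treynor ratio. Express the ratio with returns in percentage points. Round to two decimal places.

8.27

β = Cov / Var = 0.0314 / 0.0147 = 2.1361
Treynor = (Rp − Rf) / β = (21.62% − 3.96%) / 2.1361 = 17.66 / 2.1361 = 8.2674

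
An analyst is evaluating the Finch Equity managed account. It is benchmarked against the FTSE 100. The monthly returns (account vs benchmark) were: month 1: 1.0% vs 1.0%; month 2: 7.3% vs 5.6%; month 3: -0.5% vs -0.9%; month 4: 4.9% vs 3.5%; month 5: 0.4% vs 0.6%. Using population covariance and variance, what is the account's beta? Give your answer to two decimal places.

r̄p = 2.6200%,  r̄m = 1.9600%
Cov = Σ(rp − r̄p)(rm − r̄m) / 5 = 6.8088
Var(rm) = Σ(rm − r̄m)² / 5 = 5.3144
β = Cov / Var = 6.8088 / 5.3144 = 1.2812

1.28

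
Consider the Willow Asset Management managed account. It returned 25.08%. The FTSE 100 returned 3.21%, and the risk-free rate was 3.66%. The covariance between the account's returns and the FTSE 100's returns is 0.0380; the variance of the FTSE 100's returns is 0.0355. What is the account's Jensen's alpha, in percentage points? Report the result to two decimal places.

β = Cov / Var = 0.0380 / 0.0355 = 1.0704
E[R] = Rf + β(Rm − Rf) = 3.66% + 1.0704 × (3.21% − 3.66%) = 3.1783%
α = Rp − E[R] = 25.08% − 3.1783% = 21.9017

21.90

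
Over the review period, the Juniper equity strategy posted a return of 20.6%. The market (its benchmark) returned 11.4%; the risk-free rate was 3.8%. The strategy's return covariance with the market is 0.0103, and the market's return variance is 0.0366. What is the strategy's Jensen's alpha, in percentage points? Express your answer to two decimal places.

14.66

β = Cov / Var = 0.0103 / 0.0366 = 0.2814
E[R] = Rf + β(Rm − Rf) = 3.8% + 0.2814 × (11.4% − 3.8%) = 5.9386%
α = Rp − E[R] = 20.6% − 5.9386% = 14.6614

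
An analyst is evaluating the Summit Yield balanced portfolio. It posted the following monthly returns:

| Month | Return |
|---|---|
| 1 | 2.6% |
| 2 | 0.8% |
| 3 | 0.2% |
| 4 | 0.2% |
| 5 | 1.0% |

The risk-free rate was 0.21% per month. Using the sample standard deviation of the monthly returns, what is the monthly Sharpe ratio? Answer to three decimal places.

r̄ = (2.6 + 0.8 + 0.2 + 0.2 + 1) / 5 = 4.80 / 5 = 0.9600%
Σ(r − r̄)² = 3.8720; sample σ = √(3.8720/4) = 0.9839%
Sharpe = (r̄ − rf) / σ = (0.9600 − 0.21) / 0.9839 = 0.7500 / 0.9839 = 0.7623

0.762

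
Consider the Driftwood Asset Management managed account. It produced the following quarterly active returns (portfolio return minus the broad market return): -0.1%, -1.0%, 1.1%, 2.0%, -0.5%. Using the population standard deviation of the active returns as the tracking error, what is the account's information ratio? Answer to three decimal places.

0.273

Mean return μ = 1.50 / 5 = 0.3000%
Population std dev = √[6.0200 / 5] = 1.0973%
IR = μ / tracking error = 0.3000 / 1.0973 = 0.2734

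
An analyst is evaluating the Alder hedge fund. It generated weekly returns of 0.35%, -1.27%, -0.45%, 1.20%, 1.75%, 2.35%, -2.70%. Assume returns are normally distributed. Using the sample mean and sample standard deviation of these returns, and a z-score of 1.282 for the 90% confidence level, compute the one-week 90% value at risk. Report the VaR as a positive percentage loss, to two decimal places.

μ = (0.35 − 1.27 − 0.45 + 1.2 + 1.75 + 2.35 − 2.7) / 7 = 1.230 / 7 = 0.1757%
Sample std dev = √[19.0368 / 6] = 1.7812%
VaR = −(μ − z·σ) = −(0.1757 − 1.282 × 1.7812) = −(-2.1078) = 2.1078%

2.11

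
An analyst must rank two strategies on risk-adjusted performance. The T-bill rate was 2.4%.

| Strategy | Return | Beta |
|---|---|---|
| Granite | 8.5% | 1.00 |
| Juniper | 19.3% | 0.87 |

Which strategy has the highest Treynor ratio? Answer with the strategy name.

Juniper

Granite: Treynor = (8.5% − 2.4%) / 1.00 = 6.100
Juniper: Treynor = (19.3% − 2.4%) / 0.87 = 19.425
Highest: Juniper (19.425).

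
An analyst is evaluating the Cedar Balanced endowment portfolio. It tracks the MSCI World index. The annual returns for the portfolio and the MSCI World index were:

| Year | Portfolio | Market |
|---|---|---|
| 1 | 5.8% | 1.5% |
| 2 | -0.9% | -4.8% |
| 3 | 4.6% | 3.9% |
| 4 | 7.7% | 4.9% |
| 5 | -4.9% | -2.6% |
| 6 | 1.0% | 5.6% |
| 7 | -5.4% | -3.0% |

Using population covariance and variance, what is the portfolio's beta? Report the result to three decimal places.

r̄p = 1.1286%,  r̄m = 0.7857%
Cov = Σ(rp − r̄p)(rm − r̄m) / 7 = 13.8604
Var(rm) = Σ(rm − r̄m)² / 7 = 15.3298
β = Cov / Var = 13.8604 / 15.3298 = 0.9041

0.904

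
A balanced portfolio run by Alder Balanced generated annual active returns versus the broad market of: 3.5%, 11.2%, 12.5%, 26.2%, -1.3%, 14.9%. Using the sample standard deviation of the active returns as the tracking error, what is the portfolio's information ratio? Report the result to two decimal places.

1.17

r̄ = (3.5 + 11.2 + 12.5 + 26.2 − 1.3 + 14.9) / 6 = 11.1667%
Σ(r − r̄)² = (3.5 − 11.1667)² + (11.2 − 11.1667)² + … = 455.9133
sample σ = √(455.9133 / 5) = √91.1827 = 9.5490%
IR = r̄ / tracking error = 11.1667 / 9.5490 = 1.1694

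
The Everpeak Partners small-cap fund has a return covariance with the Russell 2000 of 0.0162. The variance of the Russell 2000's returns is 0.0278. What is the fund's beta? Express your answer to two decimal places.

β = Cov(Rp, Rm) / Var(Rm) = 0.0162 / 0.0278 = 0.5827

0.58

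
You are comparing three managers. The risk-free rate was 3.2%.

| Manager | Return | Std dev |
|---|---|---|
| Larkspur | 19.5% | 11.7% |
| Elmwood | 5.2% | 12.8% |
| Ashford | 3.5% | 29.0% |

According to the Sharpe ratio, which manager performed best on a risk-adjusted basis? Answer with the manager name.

Larkspur: Sharpe ratio = (19.5% − 3.2%) / 11.7% = 1.393
Elmwood: Sharpe ratio = (5.2% − 3.2%) / 12.8% = 0.156
Ashford: Sharpe ratio = (3.5% − 3.2%) / 29.0% = 0.010
Highest: Larkspur (1.393).

Larkspur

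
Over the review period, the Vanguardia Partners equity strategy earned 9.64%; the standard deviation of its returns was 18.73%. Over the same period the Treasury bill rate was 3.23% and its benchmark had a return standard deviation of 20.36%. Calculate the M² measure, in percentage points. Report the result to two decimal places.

Sharpe = (Rp − Rf) / σp = (9.64% − 3.23%) / 18.73% = 0.3422
M² = Rf + Sharpe × σm = 3.23% + 0.3422 × 20.36% = 10.1972%

10.20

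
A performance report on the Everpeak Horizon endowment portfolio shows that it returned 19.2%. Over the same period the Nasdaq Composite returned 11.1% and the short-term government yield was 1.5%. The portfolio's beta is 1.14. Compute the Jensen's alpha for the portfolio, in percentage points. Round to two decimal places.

6.76

CAPM expected return = Rf + β(Rm − Rf) = 1.5% + 1.14 × (11.1% − 1.5%) = 1.5 + 1.14 × 9.60 = 12.4440%
Jensen's α = Rp − E[R] = 19.2% − 12.4440% = 6.7560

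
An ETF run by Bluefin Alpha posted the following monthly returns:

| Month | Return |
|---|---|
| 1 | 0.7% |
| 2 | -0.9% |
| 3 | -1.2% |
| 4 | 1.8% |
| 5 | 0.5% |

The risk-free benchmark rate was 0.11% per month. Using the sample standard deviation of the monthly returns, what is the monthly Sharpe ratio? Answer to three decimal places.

0.057

μ = (0.7 − 0.9 − 1.2 + 1.8 + 0.5) / 5 = 0.90 / 5 = 0.1800%
Sample σ = √[Σ(r − μ)² / 4] = √[6.0680 / 4] = √1.5170 = 1.2317%
Sharpe = (μ − rf) / σ = (0.1800 − 0.11) / 1.2317 = 0.0700 / 1.2317 = 0.0568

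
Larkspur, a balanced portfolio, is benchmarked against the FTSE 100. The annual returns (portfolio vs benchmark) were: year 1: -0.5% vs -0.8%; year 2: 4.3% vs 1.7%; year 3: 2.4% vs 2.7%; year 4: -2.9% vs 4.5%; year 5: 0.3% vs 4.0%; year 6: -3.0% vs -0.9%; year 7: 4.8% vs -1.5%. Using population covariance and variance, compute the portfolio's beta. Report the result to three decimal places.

-0.263

r̄p = 0.7714%,  r̄m = 1.3857%
Cov = Σ(rp − r̄p)(rm − r̄m) / 7 = -1.3776
Var(rm) = Σ(rm − r̄m)² / 7 = 5.2412
β = Cov / Var = -1.3776 / 5.2412 = -0.2628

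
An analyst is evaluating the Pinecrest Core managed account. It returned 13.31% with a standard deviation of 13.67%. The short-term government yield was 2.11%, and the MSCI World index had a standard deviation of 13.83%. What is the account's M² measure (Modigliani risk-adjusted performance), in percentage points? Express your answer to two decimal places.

Sharpe = (Rp − Rf) / σp = (13.31% − 2.11%) / 13.67% = 0.8193
M² = Rf + Sharpe × σm = 2.11% + 0.8193 × 13.83% = 13.4409%

13.44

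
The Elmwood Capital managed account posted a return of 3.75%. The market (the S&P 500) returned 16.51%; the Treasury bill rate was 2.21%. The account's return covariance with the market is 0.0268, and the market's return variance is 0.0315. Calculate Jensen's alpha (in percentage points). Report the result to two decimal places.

-10.63

β = Cov / Var = 0.0268 / 0.0315 = 0.8508
E[R] = Rf + β(Rm − Rf) = 2.21% + 0.8508 × (16.51% − 2.21%) = 14.3764%
α = Rp − E[R] = 3.75% − 14.3764% = -10.6264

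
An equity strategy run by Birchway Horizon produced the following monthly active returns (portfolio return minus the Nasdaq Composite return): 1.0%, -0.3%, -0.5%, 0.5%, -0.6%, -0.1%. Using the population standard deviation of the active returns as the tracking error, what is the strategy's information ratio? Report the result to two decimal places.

0.00

μ = (1 − 0.3 − 0.5 + 0.5 − 0.6 − 0.1) / 6 = 0.0000%
Σ(r − μ)² = 1.9600; population σ = √(1.9600/6) = 0.5715%
IR = μ / tracking error = 0.0000 / 0.5715 = 0.0000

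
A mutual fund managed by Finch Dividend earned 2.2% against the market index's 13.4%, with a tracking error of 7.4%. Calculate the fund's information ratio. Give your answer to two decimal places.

IR = (Rp − Rb) / TE = (2.2% − 13.4%) / 7.4% = -11.20% / 7.4% = -1.5135

-1.51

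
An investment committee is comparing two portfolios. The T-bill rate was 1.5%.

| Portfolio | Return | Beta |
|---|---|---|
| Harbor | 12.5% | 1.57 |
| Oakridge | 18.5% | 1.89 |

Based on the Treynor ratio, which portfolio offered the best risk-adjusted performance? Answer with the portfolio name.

Harbor: Treynor = (12.5% − 1.5%) / 1.57 = 7.006
Oakridge: Treynor = (18.5% − 1.5%) / 1.89 = 8.995
Highest: Oakridge (8.995).

Oakridge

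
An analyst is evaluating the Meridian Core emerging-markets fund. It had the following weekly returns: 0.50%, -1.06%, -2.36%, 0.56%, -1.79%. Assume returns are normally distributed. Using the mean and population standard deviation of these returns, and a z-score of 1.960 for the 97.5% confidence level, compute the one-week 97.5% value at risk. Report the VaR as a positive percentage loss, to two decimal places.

3.15

r̄ = (0.5 − 1.06 − 2.36 + 0.56 − 1.79) / 5 = -4.150 / 5 = -0.8300%
Σ(r − r̄)² = 7.0164; population σ = √(7.0164/5) = 1.1846%
VaR = −(r̄ − z·σ) = −(-0.8300 − 1.960 × 1.1846) = −(-3.1518) = 3.1518%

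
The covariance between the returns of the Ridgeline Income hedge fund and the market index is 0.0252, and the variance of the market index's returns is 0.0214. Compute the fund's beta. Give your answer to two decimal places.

1.18

β = Cov(Rp, Rm) / Var(Rm) = 0.0252 / 0.0214 = 1.1776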